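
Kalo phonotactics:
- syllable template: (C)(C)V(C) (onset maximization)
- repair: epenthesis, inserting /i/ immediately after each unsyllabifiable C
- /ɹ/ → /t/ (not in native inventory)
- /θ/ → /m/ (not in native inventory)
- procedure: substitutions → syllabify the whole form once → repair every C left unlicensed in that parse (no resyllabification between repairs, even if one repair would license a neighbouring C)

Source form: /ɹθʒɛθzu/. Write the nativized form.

timʒɛmzu

Substitution: /ɹ/ → /t/, /θ/ → /m/, giving /tmʒɛmzu/.
The consonants /t/ cannot be parsed into a legal (C)(C)V(C) syllable (at most one coda consonant is licensed; onsets may contain at most 2 consonants).
Inserting the epenthetic vowel yields /t/ → /ti/.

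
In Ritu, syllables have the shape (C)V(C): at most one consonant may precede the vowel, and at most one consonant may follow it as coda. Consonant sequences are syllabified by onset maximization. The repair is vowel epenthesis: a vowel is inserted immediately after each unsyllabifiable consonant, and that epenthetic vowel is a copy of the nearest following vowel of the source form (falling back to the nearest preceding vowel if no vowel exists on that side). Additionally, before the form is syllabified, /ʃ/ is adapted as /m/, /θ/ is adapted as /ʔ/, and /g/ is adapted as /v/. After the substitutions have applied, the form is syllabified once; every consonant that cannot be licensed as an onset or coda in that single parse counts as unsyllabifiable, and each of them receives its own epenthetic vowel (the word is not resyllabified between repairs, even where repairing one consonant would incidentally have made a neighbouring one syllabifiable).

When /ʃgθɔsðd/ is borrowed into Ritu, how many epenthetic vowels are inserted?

4

After substitution the input is /mvʔɔsðd/.
The unsyllabifiable consonants are /m/, /v/, /ð/, /d/; each receives one epenthetic vowel.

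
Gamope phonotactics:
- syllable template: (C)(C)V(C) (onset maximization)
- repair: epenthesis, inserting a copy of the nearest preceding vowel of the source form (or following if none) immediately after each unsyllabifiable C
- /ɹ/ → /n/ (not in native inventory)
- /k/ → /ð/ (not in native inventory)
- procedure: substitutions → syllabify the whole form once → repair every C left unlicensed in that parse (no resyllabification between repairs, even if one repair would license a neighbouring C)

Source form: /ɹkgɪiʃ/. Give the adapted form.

nɪðgɪiʃ

Substitution: /ɹ/ → /n/, /k/ → /ð/, giving /nðgɪiʃ/.
Under (C)(C)V(C), the unsyllabifiable consonants are /n/ (at most one coda consonant is licensed; onsets may contain at most 2 consonants).
Epenthesis after each stranded consonant: /n/ → /nɪ/.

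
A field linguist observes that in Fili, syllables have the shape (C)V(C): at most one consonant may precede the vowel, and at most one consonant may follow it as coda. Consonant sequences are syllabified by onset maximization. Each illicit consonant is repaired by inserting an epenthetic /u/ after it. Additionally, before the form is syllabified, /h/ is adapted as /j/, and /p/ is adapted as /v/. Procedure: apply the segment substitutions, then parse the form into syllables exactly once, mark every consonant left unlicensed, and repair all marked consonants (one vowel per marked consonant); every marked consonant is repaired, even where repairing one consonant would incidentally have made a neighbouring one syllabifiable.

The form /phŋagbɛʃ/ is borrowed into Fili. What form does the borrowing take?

vujuŋagbɛʃ

Substitution: /p/ → /v/, /h/ → /j/, giving /vjŋagbɛʃ/.
The consonants /v/, /j/ cannot be parsed into a legal (C)V(C) syllable (at most one coda consonant is licensed; onsets are limited to one consonant).
Inserting the epenthetic vowel yields /v/ → /vu/, /j/ → /ju/.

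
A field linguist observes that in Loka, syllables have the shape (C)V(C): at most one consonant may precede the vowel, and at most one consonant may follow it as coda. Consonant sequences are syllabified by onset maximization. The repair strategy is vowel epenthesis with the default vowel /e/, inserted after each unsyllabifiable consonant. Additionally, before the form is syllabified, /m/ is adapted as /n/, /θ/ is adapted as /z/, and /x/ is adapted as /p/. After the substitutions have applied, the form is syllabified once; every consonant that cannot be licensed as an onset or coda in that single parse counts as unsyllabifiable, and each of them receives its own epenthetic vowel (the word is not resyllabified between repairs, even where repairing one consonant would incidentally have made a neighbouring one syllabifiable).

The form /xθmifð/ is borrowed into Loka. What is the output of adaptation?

Substitution: /x/ → /p/, /θ/ → /z/, /m/ → /n/, giving /pznifð/.
Under (C)V(C), the unsyllabifiable consonants are /p/, /z/, /ð/ (at most one coda consonant is licensed; onsets are limited to one consonant).
Each unlicensed consonant becomes the onset of a new syllable: /p/ → /pe/, /z/ → /ze/, /ð/ → /ðe/.

pezenifðe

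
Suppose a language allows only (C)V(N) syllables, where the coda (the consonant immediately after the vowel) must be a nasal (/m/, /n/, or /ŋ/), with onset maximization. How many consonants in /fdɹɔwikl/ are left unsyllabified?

The consonants /f/, /d/, /k/, /l/ cannot be parsed into a legal (C)V(N) syllable (only a nasal (/m/, /n/, or /ŋ/) is licensed in coda position; onsets are limited to one consonant).

4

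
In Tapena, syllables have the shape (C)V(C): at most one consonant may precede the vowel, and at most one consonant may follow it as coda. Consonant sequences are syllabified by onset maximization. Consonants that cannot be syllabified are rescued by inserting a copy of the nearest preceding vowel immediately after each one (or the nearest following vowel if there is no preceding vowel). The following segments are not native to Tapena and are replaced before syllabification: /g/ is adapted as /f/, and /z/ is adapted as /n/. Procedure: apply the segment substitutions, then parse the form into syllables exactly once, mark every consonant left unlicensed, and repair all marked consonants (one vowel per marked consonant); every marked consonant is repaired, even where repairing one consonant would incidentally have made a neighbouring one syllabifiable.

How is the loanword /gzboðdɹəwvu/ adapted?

Substitution: /g/ → /f/, /z/ → /n/, giving /fnboðdɹəwvu/.
Syllabifying with onset maximization leaves /f/, /n/, /d/ stranded (at most one coda consonant is licensed; onsets are limited to one consonant).
Inserting the epenthetic vowel yields /f/ → /fo/, /n/ → /no/, /d/ → /do/.

fonoboðdoɹəwvu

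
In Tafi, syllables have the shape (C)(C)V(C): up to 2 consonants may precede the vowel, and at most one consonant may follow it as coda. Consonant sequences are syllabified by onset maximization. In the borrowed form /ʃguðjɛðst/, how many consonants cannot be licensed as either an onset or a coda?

2

The consonants /s/, /t/ cannot be parsed into a legal (C)(C)V(C) syllable (at most one coda consonant is licensed; onsets may contain at most 2 consonants).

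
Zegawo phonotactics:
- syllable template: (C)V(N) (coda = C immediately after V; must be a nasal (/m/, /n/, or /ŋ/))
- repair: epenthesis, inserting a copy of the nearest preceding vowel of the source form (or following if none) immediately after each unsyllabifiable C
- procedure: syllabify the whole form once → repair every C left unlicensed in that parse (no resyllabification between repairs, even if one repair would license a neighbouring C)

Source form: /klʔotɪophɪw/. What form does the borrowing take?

Syllabifying with onset maximization leaves /k/, /l/, /p/, /w/ stranded (only a nasal (/m/, /n/, or /ŋ/) is licensed in coda position; onsets are limited to one consonant).
Inserting the epenthetic vowel yields /k/ → /ko/, /l/ → /lo/, /p/ → /po/, /w/ → /wɪ/.

koloʔotɪopohɪwɪ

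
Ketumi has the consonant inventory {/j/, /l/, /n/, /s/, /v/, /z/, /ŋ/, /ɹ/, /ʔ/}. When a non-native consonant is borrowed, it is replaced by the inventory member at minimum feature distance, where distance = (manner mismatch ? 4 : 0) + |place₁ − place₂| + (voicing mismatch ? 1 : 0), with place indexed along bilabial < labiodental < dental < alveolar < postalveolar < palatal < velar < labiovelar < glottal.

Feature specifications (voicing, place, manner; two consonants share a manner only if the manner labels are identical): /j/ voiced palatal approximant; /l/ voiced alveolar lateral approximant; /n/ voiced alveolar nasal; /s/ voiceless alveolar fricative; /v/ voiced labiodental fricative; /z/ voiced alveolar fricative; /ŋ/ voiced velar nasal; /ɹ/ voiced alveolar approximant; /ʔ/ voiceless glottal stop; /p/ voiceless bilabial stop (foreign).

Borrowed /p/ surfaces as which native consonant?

/v/ is closest: manner differs (stop→fricative, +4), place distance 1 (bilabial→labiodental), voicing differs (+1); total 6. Next closest is /s/ at distance 7.

v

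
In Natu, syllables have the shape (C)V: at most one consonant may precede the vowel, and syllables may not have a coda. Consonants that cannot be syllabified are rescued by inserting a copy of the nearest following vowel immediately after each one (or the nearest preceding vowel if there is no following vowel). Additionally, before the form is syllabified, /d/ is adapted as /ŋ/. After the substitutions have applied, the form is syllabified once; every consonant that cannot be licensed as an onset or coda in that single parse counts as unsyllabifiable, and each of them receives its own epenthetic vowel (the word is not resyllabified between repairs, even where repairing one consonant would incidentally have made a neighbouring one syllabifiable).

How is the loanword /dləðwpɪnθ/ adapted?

ŋələðɪwɪpɪnɪθɪ

Substitution: /d/ → /ŋ/, giving /ŋləðwpɪnθ/.
The consonants /ŋ/, /ð/, /w/, /n/, /θ/ cannot be parsed into a legal (C)V syllable (no codas are permitted; onsets are limited to one consonant).
Epenthesis after each stranded consonant: /ŋ/ → /ŋə/, /ð/ → /ðɪ/, /w/ → /wɪ/, /n/ → /nɪ/, /θ/ → /θɪ/.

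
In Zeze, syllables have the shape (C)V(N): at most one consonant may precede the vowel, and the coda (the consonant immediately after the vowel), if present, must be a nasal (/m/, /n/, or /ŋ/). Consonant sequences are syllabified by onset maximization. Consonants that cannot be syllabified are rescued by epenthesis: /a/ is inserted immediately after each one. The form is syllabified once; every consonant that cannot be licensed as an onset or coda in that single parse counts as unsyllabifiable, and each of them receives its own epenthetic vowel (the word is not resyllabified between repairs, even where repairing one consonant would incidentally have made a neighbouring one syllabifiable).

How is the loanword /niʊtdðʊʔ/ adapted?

niʊtadaðʊʔa

Under (C)V(N), the unsyllabifiable consonants are /t/, /d/, /ʔ/ (only a nasal (/m/, /n/, or /ŋ/) is licensed in coda position; onsets are limited to one consonant).
Each unlicensed consonant becomes the onset of a new syllable: /t/ → /ta/, /d/ → /da/, /ʔ/ → /ʔa/.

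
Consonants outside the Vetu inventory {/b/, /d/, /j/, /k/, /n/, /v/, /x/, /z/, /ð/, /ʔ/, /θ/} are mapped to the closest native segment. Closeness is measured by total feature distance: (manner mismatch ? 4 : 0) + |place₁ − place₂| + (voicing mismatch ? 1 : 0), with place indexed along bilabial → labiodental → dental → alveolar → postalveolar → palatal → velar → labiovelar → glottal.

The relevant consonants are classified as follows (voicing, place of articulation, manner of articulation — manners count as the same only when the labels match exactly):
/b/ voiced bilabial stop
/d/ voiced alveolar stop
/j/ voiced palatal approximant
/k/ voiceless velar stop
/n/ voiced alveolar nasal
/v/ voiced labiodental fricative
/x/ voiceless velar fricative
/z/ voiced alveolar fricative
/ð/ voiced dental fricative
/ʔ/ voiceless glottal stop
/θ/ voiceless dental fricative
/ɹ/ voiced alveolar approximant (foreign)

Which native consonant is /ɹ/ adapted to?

j

/j/ is closest: same manner (approximant), place distance 2 (alveolar→palatal), same voicing; total 2. Next closest is /d/ at distance 4.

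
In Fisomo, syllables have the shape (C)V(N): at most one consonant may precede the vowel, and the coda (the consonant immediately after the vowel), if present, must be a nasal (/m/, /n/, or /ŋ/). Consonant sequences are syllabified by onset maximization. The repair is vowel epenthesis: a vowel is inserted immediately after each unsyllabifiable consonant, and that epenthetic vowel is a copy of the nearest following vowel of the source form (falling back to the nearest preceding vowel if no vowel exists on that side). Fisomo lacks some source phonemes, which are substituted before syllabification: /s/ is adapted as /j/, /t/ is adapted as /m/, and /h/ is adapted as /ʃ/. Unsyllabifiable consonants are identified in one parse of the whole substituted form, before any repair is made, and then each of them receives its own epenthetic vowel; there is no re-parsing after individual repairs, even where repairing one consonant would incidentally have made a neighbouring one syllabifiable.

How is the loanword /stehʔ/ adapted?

jemeʃeʔe

Substitution: /s/ → /j/, /t/ → /m/, /h/ → /ʃ/, giving /jmeʃʔ/.
Syllabifying with onset maximization leaves /j/, /ʃ/, /ʔ/ stranded (only a nasal (/m/, /n/, or /ŋ/) is licensed in coda position; onsets are limited to one consonant).
Inserting the epenthetic vowel yields /j/ → /je/, /ʃ/ → /ʃe/, /ʔ/ → /ʔe/.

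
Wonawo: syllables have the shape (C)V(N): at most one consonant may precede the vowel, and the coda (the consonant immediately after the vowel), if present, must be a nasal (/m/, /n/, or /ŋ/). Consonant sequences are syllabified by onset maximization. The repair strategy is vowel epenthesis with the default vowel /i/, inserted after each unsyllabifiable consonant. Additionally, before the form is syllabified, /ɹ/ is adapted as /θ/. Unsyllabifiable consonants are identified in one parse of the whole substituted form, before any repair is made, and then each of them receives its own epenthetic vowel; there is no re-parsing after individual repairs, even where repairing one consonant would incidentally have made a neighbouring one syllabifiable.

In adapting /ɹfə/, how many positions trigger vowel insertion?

After substitution the input is /θfə/.
The unsyllabifiable consonants are /θ/; each receives one epenthetic vowel.

1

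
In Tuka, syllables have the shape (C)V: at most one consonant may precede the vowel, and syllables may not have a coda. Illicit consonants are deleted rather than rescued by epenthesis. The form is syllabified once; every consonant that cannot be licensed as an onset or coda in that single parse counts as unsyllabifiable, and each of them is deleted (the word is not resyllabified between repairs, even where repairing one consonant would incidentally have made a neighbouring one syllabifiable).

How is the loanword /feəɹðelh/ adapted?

feəðe

Syllabifying with onset maximization leaves /ɹ/, /l/, /h/ stranded (no codas are permitted; onsets are limited to one consonant).
Deleting the stranded consonants removes /ɹ/, /l/, /h/.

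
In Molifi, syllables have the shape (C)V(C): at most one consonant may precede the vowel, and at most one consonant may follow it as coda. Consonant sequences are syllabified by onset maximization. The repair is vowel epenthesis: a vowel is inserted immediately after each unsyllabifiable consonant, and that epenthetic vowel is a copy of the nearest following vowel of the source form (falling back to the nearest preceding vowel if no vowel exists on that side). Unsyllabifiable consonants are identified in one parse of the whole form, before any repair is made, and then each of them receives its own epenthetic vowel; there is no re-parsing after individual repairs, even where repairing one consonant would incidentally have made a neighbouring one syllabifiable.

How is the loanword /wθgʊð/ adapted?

The consonants /w/, /θ/ cannot be parsed into a legal (C)V(C) syllable (at most one coda consonant is licensed; onsets are limited to one consonant).
Each unlicensed consonant becomes the onset of a new syllable: /w/ → /wʊ/, /θ/ → /θʊ/.

wʊθʊgʊð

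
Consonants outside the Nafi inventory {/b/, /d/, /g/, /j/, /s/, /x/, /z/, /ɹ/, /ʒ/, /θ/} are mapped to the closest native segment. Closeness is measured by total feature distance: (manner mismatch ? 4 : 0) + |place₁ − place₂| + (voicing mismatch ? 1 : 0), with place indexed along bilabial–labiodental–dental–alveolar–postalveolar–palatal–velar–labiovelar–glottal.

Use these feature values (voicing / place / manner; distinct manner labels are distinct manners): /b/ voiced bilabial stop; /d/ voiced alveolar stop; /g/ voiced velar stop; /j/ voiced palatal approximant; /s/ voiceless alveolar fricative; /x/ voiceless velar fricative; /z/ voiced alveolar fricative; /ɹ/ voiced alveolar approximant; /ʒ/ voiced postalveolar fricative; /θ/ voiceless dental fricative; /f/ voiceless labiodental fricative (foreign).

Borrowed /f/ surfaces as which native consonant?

θ

/θ/ is closest: same manner (fricative), place distance 1 (labiodental→dental), same voicing; total 1. Next closest is /s/ at distance 2.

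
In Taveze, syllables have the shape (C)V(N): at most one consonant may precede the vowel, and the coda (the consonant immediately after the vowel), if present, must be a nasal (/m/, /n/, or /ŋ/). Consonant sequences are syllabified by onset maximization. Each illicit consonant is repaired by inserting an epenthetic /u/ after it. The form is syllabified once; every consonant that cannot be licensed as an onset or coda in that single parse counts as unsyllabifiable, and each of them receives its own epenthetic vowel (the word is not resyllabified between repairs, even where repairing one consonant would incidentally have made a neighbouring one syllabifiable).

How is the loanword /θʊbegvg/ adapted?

θʊbeguvugu

The consonants /g/, /v/, /g/ cannot be parsed into a legal (C)V(N) syllable (only a nasal (/m/, /n/, or /ŋ/) is licensed in coda position; onsets are limited to one consonant).
Epenthesis after each stranded consonant: /g/ → /gu/, /v/ → /vu/, /g/ → /gu/.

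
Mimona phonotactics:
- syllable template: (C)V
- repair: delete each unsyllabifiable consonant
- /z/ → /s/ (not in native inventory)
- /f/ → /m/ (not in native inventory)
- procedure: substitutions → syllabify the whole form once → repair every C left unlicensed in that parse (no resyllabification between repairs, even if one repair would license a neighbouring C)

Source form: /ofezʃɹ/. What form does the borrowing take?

ome

Substitution: /f/ → /m/, /z/ → /s/, giving /omesʃɹ/.
The consonants /s/, /ʃ/, /ɹ/ cannot be parsed into a legal (C)V syllable (no codas are permitted; onsets are limited to one consonant).
Deletion applies to /s/, /ʃ/, /ɹ/.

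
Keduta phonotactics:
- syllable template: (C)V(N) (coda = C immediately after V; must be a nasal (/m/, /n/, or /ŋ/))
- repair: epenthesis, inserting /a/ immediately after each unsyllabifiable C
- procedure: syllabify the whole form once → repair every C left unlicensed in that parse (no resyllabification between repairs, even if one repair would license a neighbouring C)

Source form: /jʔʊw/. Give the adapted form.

The consonants /j/, /w/ cannot be parsed into a legal (C)V(N) syllable (only a nasal (/m/, /n/, or /ŋ/) is licensed in coda position; onsets are limited to one consonant).
Inserting the epenthetic vowel yields /j/ → /ja/, /w/ → /wa/.

jaʔʊwa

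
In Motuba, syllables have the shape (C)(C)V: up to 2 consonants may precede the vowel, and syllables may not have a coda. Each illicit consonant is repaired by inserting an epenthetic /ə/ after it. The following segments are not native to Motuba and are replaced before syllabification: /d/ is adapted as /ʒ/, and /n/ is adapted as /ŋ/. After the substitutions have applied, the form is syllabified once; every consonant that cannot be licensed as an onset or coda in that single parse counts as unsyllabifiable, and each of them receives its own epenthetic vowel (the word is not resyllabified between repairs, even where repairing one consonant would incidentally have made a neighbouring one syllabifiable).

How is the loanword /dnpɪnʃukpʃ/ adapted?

ʒəŋpɪŋʃukəpəʃə

Substitution: /d/ → /ʒ/, /n/ → /ŋ/, giving /ʒŋpɪŋʃukpʃ/.
Syllabifying with onset maximization leaves /ʒ/, /k/, /p/, /ʃ/ stranded (no codas are permitted; onsets may contain at most 2 consonants).
Inserting the epenthetic vowel yields /ʒ/ → /ʒə/, /k/ → /kə/, /p/ → /pə/, /ʃ/ → /ʃə/.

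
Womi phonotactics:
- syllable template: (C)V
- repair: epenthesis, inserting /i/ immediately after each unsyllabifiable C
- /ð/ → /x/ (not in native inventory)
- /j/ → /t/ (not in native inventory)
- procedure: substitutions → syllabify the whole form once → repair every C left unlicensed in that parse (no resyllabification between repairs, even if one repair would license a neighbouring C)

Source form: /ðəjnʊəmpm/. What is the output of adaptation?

Substitution: /ð/ → /x/, /j/ → /t/, giving /xətnʊəmpm/.
Under (C)V, the unsyllabifiable consonants are /t/, /m/, /p/, /m/ (no codas are permitted; onsets are limited to one consonant).
Inserting the epenthetic vowel yields /t/ → /ti/, /m/ → /mi/, /p/ → /pi/, /m/ → /mi/.

xətinʊəmipimi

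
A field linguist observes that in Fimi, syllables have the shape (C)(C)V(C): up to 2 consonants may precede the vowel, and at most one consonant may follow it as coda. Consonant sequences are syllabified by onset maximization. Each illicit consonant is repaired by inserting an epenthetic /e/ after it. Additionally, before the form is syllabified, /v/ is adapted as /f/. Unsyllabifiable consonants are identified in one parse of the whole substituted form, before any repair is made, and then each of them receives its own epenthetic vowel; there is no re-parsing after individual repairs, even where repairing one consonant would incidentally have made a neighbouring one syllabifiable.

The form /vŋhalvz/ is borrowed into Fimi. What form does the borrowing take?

feŋhalfeze

Substitution: /v/ → /f/, giving /fŋhalfz/.
Syllabifying with onset maximization leaves /f/, /f/, /z/ stranded (at most one coda consonant is licensed; onsets may contain at most 2 consonants).
Inserting the epenthetic vowel yields /f/ → /fe/, /f/ → /fe/, /z/ → /ze/.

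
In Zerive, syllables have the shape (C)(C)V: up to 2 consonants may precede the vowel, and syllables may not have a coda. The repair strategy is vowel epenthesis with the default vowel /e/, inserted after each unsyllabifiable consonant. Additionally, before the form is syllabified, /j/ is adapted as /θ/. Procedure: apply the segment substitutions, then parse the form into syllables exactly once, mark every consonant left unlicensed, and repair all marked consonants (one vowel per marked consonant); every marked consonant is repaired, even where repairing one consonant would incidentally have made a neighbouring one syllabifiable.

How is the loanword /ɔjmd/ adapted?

ɔθemede

Substitution: /j/ → /θ/, giving /ɔθmd/.
Syllabifying with onset maximization leaves /θ/, /m/, /d/ stranded (no codas are permitted; onsets may contain at most 2 consonants).
Each unlicensed consonant becomes the onset of a new syllable: /θ/ → /θe/, /m/ → /me/, /d/ → /de/.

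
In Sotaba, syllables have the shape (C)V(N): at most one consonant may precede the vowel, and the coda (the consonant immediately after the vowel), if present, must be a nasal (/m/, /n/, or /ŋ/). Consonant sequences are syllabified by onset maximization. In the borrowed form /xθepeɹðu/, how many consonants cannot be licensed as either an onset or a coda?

2

Under (C)V(N), the unsyllabifiable consonants are /x/, /ɹ/ (only a nasal (/m/, /n/, or /ŋ/) is licensed in coda position; onsets are limited to one consonant).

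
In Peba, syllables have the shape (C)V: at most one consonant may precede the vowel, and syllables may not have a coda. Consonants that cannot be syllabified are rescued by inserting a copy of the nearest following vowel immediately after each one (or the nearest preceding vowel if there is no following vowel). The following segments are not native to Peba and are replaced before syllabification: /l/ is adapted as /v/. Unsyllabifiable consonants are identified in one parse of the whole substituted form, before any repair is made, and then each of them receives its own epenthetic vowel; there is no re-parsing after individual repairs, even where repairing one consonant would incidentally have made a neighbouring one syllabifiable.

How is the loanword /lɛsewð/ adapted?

Substitution: /l/ → /v/, giving /vɛsewð/.
The consonants /w/, /ð/ cannot be parsed into a legal (C)V syllable (no codas are permitted; onsets are limited to one consonant).
Epenthesis after each stranded consonant: /w/ → /we/, /ð/ → /ðe/.

vɛseweðe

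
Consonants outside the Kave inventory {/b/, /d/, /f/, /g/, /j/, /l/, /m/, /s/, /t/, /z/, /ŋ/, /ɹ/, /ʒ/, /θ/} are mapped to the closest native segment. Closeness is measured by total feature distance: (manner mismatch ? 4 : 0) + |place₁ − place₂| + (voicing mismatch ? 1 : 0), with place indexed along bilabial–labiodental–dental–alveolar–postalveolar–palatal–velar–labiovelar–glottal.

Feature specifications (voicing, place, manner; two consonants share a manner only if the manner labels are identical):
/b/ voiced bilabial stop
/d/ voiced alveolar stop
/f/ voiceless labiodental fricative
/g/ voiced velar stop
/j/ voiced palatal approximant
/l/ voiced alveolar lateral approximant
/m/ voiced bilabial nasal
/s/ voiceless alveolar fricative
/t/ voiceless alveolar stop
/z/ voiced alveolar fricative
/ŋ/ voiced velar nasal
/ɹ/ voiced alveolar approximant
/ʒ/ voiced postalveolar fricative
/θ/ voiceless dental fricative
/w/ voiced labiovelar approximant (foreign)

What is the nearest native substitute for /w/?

j

/j/ is closest: same manner (approximant), place distance 2 (labiovelar→palatal), same voicing; total 2. Next closest is /ɹ/ at distance 4.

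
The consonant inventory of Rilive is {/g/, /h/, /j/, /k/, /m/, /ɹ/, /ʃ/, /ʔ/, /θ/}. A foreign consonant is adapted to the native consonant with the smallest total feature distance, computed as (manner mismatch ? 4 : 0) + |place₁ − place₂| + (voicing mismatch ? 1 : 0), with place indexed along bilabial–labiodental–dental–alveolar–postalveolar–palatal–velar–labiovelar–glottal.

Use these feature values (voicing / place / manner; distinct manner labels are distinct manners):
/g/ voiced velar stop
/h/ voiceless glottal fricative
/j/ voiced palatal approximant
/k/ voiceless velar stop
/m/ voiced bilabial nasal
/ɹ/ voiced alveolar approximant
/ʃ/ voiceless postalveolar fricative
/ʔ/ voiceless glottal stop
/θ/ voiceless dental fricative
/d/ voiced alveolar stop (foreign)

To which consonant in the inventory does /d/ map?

g

/g/ is closest: same manner (stop), place distance 3 (alveolar→velar), same voicing; total 3. Next closest is /k/ at distance 4.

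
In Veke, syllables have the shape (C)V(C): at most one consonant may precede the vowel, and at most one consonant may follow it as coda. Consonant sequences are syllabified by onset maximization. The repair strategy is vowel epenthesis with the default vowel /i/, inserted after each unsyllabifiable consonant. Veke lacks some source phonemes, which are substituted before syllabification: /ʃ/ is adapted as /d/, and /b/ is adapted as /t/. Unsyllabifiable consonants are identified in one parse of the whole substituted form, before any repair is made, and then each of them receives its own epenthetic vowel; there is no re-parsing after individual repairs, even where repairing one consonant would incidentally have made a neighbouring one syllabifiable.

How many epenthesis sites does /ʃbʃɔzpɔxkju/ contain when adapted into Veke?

3

After substitution the input is /dtdɔzpɔxkju/.
The unsyllabifiable consonants are /d/, /t/, /k/; each receives one epenthetic vowel.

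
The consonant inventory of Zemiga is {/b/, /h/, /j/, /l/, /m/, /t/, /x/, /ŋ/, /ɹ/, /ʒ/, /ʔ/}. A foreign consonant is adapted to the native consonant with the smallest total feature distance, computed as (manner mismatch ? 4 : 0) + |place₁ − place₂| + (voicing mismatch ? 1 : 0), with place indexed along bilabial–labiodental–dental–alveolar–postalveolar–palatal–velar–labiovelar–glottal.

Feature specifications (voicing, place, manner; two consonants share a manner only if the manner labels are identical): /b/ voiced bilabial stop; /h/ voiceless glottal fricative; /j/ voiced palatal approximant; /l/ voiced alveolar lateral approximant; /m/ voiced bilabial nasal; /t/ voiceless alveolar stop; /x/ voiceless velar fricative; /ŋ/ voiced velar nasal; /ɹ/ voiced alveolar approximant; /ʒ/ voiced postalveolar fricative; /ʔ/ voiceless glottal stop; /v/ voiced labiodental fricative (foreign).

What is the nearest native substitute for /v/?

/ʒ/ is closest: same manner (fricative), place distance 3 (labiodental→postalveolar), same voicing; total 3. Next closest is /b/ at distance 5.

ʒ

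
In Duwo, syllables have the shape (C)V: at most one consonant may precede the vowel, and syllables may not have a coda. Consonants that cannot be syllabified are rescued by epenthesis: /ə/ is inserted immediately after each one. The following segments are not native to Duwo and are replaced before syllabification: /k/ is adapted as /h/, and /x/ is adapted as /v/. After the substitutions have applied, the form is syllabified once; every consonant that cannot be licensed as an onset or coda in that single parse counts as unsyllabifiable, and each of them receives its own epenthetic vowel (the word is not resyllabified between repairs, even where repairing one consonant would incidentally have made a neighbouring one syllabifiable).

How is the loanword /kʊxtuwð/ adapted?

hʊvətuwəðə

Substitution: /k/ → /h/, /x/ → /v/, giving /hʊvtuwð/.
Syllabifying with onset maximization leaves /v/, /w/, /ð/ stranded (no codas are permitted; onsets are limited to one consonant).
Inserting the epenthetic vowel yields /v/ → /və/, /w/ → /wə/, /ð/ → /ðə/.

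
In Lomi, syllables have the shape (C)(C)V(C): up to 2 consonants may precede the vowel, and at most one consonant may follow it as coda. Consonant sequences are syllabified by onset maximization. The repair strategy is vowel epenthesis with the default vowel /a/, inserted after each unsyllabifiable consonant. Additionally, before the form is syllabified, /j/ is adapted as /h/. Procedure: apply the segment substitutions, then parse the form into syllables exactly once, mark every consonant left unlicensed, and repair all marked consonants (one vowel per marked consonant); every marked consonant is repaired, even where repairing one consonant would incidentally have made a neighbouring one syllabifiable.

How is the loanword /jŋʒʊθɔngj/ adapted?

Substitution: /j/ → /h/, giving /hŋʒʊθɔngh/.
Under (C)(C)V(C), the unsyllabifiable consonants are /h/, /g/, /h/ (at most one coda consonant is licensed; onsets may contain at most 2 consonants).
Inserting the epenthetic vowel yields /h/ → /ha/, /g/ → /ga/, /h/ → /ha/.

haŋʒʊθɔngaha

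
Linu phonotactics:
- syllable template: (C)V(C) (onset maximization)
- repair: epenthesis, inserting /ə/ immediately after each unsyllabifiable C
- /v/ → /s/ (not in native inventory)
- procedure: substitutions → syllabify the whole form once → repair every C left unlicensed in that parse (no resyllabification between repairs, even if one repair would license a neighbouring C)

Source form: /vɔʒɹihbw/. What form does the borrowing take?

sɔʒɹihbəwə

Substitution: /v/ → /s/, giving /sɔʒɹihbw/.
Under (C)V(C), the unsyllabifiable consonants are /b/, /w/ (at most one coda consonant is licensed; onsets are limited to one consonant).
Epenthesis after each stranded consonant: /b/ → /bə/, /w/ → /wə/.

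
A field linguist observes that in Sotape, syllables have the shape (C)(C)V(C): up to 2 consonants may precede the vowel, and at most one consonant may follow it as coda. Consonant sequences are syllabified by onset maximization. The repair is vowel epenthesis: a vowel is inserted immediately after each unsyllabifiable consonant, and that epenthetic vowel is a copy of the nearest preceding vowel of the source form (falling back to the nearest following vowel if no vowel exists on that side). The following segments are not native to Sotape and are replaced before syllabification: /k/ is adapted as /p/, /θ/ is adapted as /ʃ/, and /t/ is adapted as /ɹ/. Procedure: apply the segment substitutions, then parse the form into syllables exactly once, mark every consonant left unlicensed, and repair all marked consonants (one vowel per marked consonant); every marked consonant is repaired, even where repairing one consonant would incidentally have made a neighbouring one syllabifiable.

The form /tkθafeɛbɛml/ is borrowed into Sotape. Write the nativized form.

ɹapʃafeɛbɛmlɛ

Substitution: /t/ → /ɹ/, /k/ → /p/, /θ/ → /ʃ/, giving /ɹpʃafeɛbɛml/.
The consonants /ɹ/, /l/ cannot be parsed into a legal (C)(C)V(C) syllable (at most one coda consonant is licensed; onsets may contain at most 2 consonants).
Epenthesis after each stranded consonant: /ɹ/ → /ɹa/, /l/ → /lɛ/.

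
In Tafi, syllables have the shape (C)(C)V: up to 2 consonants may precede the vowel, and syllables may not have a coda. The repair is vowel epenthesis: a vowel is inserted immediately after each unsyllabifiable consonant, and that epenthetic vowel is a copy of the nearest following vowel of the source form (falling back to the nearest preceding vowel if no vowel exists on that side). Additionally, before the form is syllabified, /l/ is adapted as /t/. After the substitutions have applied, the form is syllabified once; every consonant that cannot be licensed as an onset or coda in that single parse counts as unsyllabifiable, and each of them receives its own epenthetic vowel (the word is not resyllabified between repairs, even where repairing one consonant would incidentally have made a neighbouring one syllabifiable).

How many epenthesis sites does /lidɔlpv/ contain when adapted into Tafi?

After substitution the input is /tidɔtpv/.
The unsyllabifiable consonants are /t/, /p/, /v/; each receives one epenthetic vowel.

3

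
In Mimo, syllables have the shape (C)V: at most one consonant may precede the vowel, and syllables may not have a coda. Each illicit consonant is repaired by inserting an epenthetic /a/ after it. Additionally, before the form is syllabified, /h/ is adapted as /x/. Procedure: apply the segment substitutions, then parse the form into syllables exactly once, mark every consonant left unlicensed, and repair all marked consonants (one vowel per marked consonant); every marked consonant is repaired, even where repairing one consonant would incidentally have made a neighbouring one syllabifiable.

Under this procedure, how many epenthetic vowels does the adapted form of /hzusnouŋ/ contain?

3

After substitution the input is /xzusnouŋ/.
The unsyllabifiable consonants are /x/, /s/, /ŋ/; each receives one epenthetic vowel.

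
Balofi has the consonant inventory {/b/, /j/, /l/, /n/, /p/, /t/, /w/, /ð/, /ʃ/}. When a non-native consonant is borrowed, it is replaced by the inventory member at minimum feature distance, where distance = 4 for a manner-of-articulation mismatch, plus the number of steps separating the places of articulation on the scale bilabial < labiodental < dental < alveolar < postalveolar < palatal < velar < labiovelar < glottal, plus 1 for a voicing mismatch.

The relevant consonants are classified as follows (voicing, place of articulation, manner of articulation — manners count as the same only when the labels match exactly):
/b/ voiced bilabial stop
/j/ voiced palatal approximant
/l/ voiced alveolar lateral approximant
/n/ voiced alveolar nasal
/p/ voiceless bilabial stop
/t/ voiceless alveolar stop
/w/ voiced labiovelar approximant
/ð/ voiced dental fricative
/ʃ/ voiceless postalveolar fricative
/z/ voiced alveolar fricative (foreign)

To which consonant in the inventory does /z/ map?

/ð/ is closest: same manner (fricative), place distance 1 (alveolar→dental), same voicing; total 1. Next closest is /ʃ/ at distance 2.

ð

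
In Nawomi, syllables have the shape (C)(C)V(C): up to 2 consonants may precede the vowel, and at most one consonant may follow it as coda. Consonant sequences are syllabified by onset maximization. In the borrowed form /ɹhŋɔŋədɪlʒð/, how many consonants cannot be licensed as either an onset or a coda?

3

Under (C)(C)V(C), the unsyllabifiable consonants are /ɹ/, /ʒ/, /ð/ (at most one coda consonant is licensed; onsets may contain at most 2 consonants).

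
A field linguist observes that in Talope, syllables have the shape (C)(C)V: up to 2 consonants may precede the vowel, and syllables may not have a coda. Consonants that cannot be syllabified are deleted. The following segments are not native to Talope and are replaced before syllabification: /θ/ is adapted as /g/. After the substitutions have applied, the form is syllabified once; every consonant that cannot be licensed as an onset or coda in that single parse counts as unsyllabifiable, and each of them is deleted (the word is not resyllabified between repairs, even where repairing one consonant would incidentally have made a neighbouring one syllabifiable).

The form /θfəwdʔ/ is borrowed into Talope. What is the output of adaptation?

Substitution: /θ/ → /g/, giving /gfəwdʔ/.
The consonants /w/, /d/, /ʔ/ cannot be parsed into a legal (C)(C)V syllable (no codas are permitted; onsets may contain at most 2 consonants).
Deleting the stranded consonants removes /w/, /d/, /ʔ/.

gfə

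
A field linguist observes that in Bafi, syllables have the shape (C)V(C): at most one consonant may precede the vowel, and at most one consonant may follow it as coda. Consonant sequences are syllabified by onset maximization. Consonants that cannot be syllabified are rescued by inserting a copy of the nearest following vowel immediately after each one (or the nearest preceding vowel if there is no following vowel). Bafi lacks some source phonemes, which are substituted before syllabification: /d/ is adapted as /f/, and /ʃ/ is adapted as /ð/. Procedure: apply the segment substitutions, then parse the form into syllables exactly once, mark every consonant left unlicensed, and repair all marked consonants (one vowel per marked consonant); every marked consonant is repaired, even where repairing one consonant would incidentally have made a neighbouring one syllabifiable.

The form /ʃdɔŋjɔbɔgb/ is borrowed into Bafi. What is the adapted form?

ðɔfɔŋjɔbɔgbɔ

Substitution: /ʃ/ → /ð/, /d/ → /f/, giving /ðfɔŋjɔbɔgb/.
Under (C)V(C), the unsyllabifiable consonants are /ð/, /b/ (at most one coda consonant is licensed; onsets are limited to one consonant).
Epenthesis after each stranded consonant: /ð/ → /ðɔ/, /b/ → /bɔ/.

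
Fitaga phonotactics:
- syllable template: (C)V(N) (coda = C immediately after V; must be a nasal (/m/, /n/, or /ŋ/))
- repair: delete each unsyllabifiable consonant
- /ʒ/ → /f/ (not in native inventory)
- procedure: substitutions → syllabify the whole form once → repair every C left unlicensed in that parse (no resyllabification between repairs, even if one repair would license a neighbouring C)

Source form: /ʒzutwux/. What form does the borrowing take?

zuwu

Substitution: /ʒ/ → /f/, giving /fzutwux/.
The consonants /f/, /t/, /x/ cannot be parsed into a legal (C)V(N) syllable (only a nasal (/m/, /n/, or /ŋ/) is licensed in coda position; onsets are limited to one consonant).
Deletion applies to /f/, /t/, /x/.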